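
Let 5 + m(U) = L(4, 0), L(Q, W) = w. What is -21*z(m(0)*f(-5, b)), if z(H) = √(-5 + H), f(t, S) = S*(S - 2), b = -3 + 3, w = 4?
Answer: -21*I*√5 ≈ -46.957*I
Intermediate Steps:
L(Q, W) = 4
m(U) = -1 (m(U) = -5 + 4 = -1)
b = 0
f(t, S) = S*(-2 + S)
-21*z(m(0)*f(-5, b)) = -21*√(-5 - 0*(-2 + 0)) = -21*√(-5 - 0*(-2)) = -21*√(-5 - 1*0) = -21*√(-5 + 0) = -21*I*√5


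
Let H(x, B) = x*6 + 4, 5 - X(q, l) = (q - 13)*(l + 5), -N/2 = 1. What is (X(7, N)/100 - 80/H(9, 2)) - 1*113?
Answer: -331033/2900 ≈ -114.15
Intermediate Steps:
N = -2 (N = -2*1 = -2)
X(q, l) = 5 - (-13 + q)*(5 + l) (X(q, l) = 5 - (q - 13)*(l + 5) = 5 - (-13 + q)*(5 + l))
H(x, B) = 4 + 6*x (H(x, B) = 6*x + 4 = 4 + 6*x)
(X(7, N)/100 - 80/H(9, 2)) - 1*113 = ((70 - 5*7 + 13*(-2) - 1*(-2)*7)/100 - 80/(4 + 6*9)) - 1*113 = ((70 - 35 - 26 + 14)*(1/100) - 80/(4 + 54)) - 113 = (23*(1/100) - 80/58) - 113 = (23/100 - 80*1/58) - 113 = (23/100 - 40/29) - 113 = -3333/2900 - 113 = -331033/2900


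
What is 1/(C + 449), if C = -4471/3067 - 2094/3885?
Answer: 3971765/1775391774 ≈ 0.0022371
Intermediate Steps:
C = -7930711/3971765 (C = -4471*1/3067 - 2094*1/3885 = -4471/3067 - 698/1295 = -7930711/3971765 ≈ -1.9968)
1/(C + 449) = 1/(-7930711/3971765 + 449) = 1/(1775391774/3971765) = 3971765/1775391774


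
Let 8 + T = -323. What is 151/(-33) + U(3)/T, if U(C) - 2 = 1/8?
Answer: -400409/87384 ≈ -4.5822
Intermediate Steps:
T = -331 (T = -8 - 323 = -331)
U(C) = 17/8 (U(C) = 2 + 1/8 = 2 + ⅛ = 17/8)
151/(-33) + U(3)/T = 151/(-33) + (17/8)/(-331) = 151*(-1/33) + (17/8)*(-1/331) = -151/33 - 17/2648 = -400409/87384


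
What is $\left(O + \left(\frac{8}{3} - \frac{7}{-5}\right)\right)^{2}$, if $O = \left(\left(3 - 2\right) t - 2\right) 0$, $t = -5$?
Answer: $\frac{3721}{225} \approx 16.538$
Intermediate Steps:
$O = 0$ ($O = \left(\left(3 - 2\right) \left(-5\right) - 2\right) 0 = \left(1 \left(-5\right) - 2\right) 0 = \left(-5 - 2\right) 0 = \left(-7\right) 0 = 0$)
$\left(O + \left(\frac{8}{3} - \frac{7}{-5}\right)\right)^{2} = \left(0 + \left(\frac{8}{3} - \frac{7}{-5}\right)\right)^{2} = \left(0 + \left(8 \cdot \frac{1}{3} - - \frac{7}{5}\right)\right)^{2} = \left(0 + \left(\frac{8}{3} + \frac{7}{5}\right)\right)^{2} = \left(0 + \frac{61}{15}\right)^{2} = \left(\frac{61}{15}\right)^{2} = \frac{3721}{225}$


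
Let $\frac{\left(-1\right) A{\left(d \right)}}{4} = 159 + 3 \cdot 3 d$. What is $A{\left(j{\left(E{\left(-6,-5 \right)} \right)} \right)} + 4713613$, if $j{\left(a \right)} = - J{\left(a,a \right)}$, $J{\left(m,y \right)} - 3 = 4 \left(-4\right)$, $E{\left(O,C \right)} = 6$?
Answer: $4712509$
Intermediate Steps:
$J{\left(m,y \right)} = -13$ ($J{\left(m,y \right)} = 3 + 4 \left(-4\right) = 3 - 16 = -13$)
$j{\left(a \right)} = 13$ ($j{\left(a \right)} = \left(-1\right) \left(-13\right) = 13$)
$A{\left(d \right)} = -636 - 36 d$ ($A{\left(d \right)} = - 4 \left(159 + 3 \cdot 3 d\right) = - 4 \left(159 + 9 d\right) = -636 - 36 d$)
$A{\left(j{\left(E{\left(-6,-5 \right)} \right)} \right)} + 4713613 = \left(-636 - 468\right) + 4713613 = -1104 + 4713613 = 4712509$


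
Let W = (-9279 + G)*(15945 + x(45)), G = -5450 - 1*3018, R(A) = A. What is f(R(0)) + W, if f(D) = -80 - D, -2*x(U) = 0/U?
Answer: -282975995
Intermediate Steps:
x(U) = 0 (x(U) = -0/U = -1/2*0 = 0)
G = -8468 (G = -5450 - 3018 = -8468)
W = -282975915 (W = (-9279 - 8468)*(15945 + 0) = -17747*15945 = -282975915)
f(R(0)) + W = (-80 - 1*0) - 282975915 = (-80 + 0) - 282975915 = -80 - 282975915 = -282975995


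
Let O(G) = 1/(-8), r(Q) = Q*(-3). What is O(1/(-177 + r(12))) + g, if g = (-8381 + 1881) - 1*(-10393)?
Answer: 31143/8 ≈ 3892.9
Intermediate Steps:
r(Q) = -3*Q
O(G) = -⅛
g = 3893 (g = -6500 + 10393 = 3893)
O(1/(-177 + r(12))) + g = -⅛ + 3893 = 31143/8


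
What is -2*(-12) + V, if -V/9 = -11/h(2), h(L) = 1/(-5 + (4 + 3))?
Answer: 222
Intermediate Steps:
h(L) = ½ (h(L) = 1/(-5 + 7) = 1/2 = ½)
V = 198 (V = -(-99)/½ = -(-99)*2 = -9*(-22) = 198)
-2*(-12) + V = -2*(-12) + 198 = 24 + 198 = 222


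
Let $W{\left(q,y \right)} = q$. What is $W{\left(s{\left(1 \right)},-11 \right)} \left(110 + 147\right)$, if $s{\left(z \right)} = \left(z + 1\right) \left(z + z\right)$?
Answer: $1028$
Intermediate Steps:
$s{\left(z \right)} = 2 z \left(1 + z\right)$ ($s{\left(z \right)} = \left(1 + z\right) 2 z = 2 z \left(1 + z\right)$)
$W{\left(s{\left(1 \right)},-11 \right)} \left(110 + 147\right) = 2 \cdot 1 \left(1 + 1\right) \left(110 + 147\right) = 2 \cdot 1 \cdot 2 \cdot 257 = 4 \cdot 257 = 1028$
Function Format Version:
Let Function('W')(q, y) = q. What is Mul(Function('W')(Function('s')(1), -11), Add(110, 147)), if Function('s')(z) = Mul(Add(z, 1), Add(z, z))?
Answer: 1028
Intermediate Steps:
Function('s')(z) = Mul(2, z, Add(1, z)) (Function('s')(z) = Mul(Add(1, z), Mul(2, z)) = Mul(2, z, Add(1, z)))
Mul(Function('W')(Function('s')(1), -11), Add(110, 147)) = Mul(Mul(2, 1, Add(1, 1)), Add(110, 147)) = Mul(Mul(2, 1, 2), 257) = Mul(4, 257) = 1028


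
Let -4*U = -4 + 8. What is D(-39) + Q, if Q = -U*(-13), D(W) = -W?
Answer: 26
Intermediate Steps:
U = -1 (U = -(-4 + 8)/4 = -¼*4 = -1)
Q = -13 (Q = -1*(-1)*(-13) = 1*(-13) = -13)
D(-39) + Q = -1*(-39) - 13 = 39 - 13 = 26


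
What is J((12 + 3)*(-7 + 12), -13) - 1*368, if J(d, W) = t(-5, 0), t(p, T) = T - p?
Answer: -363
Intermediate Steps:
J(d, W) = 5 (J(d, W) = 0 - 1*(-5) = 0 + 5 = 5)
J((12 + 3)*(-7 + 12), -13) - 1*368 = 5 - 1*368 = 5 - 368 = -363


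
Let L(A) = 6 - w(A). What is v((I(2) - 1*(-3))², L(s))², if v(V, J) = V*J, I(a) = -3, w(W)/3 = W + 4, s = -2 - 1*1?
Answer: 0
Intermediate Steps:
s = -3 (s = -2 - 1 = -3)
w(W) = 12 + 3*W (w(W) = 3*(W + 4) = 3*(4 + W) = 12 + 3*W)
L(A) = -6 - 3*A (L(A) = 6 - (12 + 3*A) = 6 + (-12 - 3*A) = -6 - 3*A)
v(V, J) = J*V
v((I(2) - 1*(-3))², L(s))² = ((-6 - 3*(-3))*(-3 - 1*(-3))²)² = ((-6 + 9)*(-3 + 3)²)² = (3*0²)² = (3*0)² = 0² = 0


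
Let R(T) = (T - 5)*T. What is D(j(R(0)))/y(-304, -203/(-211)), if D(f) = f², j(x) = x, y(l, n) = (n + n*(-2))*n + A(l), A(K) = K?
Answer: 0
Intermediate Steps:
y(l, n) = l - n² (y(l, n) = (n + n*(-2))*n + l = (n - 2*n)*n + l = (-n)*n + l = -n² + l = l - n²)
R(T) = T*(-5 + T) (R(T) = (-5 + T)*T = T*(-5 + T))
D(j(R(0)))/y(-304, -203/(-211)) = (0*(-5 + 0))²/(-304 - (-203/(-211))²) = (0*(-5))²/(-304 - (-203*(-1/211))²) = 0²/(-304 - (203/211)²) = 0/(-304 - 1*41209/44521) = 0/(-304 - 41209/44521) = 0/(-13575593/44521) = 0*(-44521/13575593) = 0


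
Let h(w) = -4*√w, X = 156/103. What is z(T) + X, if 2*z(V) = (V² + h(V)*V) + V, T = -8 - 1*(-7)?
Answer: 156/103 + 2*I ≈ 1.5146 + 2.0*I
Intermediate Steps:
T = -1 (T = -8 + 7 = -1)
X = 156/103 (X = 156*(1/103) = 156/103 ≈ 1.5146)
z(V) = V/2 + V²/2 - 2*V^(3/2) (z(V) = ((V² + (-4*√V)*V) + V)/2 = ((V² - 4*V^(3/2)) + V)/2 = (V + V² - 4*V^(3/2))/2 = V/2 + V²/2 - 2*V^(3/2))
z(T) + X = (½)*(-1)*(1 - 1 - 4*I) + 156/103 = (½)*(-1)*(-4*I) + 156/103 = 2*I + 156/103 = 156/103 + 2*I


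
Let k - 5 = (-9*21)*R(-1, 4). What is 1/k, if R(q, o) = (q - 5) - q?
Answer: 1/950 ≈ 0.0010526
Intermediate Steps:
R(q, o) = -5 (R(q, o) = (-5 + q) - q = -5)
k = 950 (k = 5 - 9*21*(-5) = 5 - 189*(-5) = 5 + 945 = 950)
1/k = 1/950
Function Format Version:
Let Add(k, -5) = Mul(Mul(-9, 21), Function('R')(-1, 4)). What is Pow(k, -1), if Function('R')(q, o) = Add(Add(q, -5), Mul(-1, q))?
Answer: Rational(1, 950) ≈ 0.0010526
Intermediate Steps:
Function('R')(q, o) = -5 (Function('R')(q, o) = Add(Add(-5, q), Mul(-1, q)) = -5)
k = 950 (k = Add(5, Mul(Mul(-9, 21), -5)) = Add(5, Mul(-189, -5)) = Add(5, 945) = 950)
Pow(k, -1) = Pow(950, -1) = Rational(1, 950)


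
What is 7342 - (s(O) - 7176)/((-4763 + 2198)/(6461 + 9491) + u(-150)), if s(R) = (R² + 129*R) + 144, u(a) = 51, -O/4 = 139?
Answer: 2279244794/810987 ≈ 2810.5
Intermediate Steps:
O = -556 (O = -4*139 = -556)
s(R) = 144 + R² + 129*R
7342 - (s(O) - 7176)/((-4763 + 2198)/(6461 + 9491) + u(-150)) = 7342 - ((144 + (-556)² + 129*(-556)) - 7176)/((-4763 + 2198)/(6461 + 9491) + 51) = 7342 - ((144 + 309136 - 71724) - 7176)/(-2565/15952 + 51) = 7342 - (237556 - 7176)/(-2565*1/15952 + 51) = 7342 - 230380/(-2565/15952 + 51) = 7342 - 230380/810987/15952 = 7342 - 230380*15952/810987 = 7342 - 1*3675021760/810987 = 7342 - 3675021760/810987 = 2279244794/810987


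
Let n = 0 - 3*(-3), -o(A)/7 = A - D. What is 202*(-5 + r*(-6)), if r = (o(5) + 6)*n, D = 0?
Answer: 315322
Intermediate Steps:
o(A) = -7*A (o(A) = -7*(A - 1*0) = -7*(A + 0) = -7*A)
n = 9 (n = 0 + 9 = 9)
r = -261 (r = (-7*5 + 6)*9 = (-35 + 6)*9 = -29*9 = -261)
202*(-5 + r*(-6)) = 202*(-5 - 261*(-6)) = 202*(-5 + 1566) = 202*1561 = 315322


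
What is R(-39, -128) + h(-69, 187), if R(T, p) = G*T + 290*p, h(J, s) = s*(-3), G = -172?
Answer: -30973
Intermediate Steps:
h(J, s) = -3*s
R(T, p) = -172*T + 290*p
R(-39, -128) + h(-69, 187) = (-172*(-39) + 290*(-128)) - 3*187 = (6708 - 37120) - 561 = -30412 - 561 = -30973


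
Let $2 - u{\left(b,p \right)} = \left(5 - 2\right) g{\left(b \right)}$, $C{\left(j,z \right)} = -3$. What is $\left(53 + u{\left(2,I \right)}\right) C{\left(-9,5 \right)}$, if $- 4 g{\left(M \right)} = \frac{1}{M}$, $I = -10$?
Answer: $- \frac{1329}{8} \approx -166.13$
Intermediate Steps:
$g{\left(M \right)} = - \frac{1}{4 M}$
$u{\left(b,p \right)} = 2 + \frac{3}{4 b}$ ($u{\left(b,p \right)} = 2 - \left(5 - 2\right) \left(- \frac{1}{4 b}\right) = 2 - 3 \left(- \frac{1}{4 b}\right) = 2 - - \frac{3}{4 b} = 2 + \frac{3}{4 b}$)
$\left(53 + u{\left(2,I \right)}\right) C{\left(-9,5 \right)} = \left(53 + \left(2 + \frac{3}{4 \cdot 2}\right)\right) \left(-3\right) = \left(53 + \left(2 + \frac{3}{4} \cdot \frac{1}{2}\right)\right) \left(-3\right) = \left(53 + \left(2 + \frac{3}{8}\right)\right) \left(-3\right) = \left(53 + \frac{19}{8}\right) \left(-3\right) = \frac{443}{8} \left(-3\right) = - \frac{1329}{8}$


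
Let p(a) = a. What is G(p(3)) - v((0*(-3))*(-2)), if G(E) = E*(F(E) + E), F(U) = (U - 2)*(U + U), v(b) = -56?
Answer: 83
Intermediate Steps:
F(U) = 2*U*(-2 + U) (F(U) = (-2 + U)*(2*U) = 2*U*(-2 + U))
G(E) = E*(E + 2*E*(-2 + E)) (G(E) = E*(2*E*(-2 + E) + E) = E*(E + 2*E*(-2 + E)))
G(p(3)) - v((0*(-3))*(-2)) = 3**2*(-3 + 2*3) - 1*(-56) = 9*(-3 + 6) + 56 = 9*3 + 56 = 27 + 56 = 83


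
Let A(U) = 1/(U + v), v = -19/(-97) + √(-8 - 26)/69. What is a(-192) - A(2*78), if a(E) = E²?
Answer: 40288703041346121/1092901205467 + 649221*I*√34/1092901205467 ≈ 36864.0 + 3.4638e-6*I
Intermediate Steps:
v = 19/97 + I*√34/69 (v = -19*(-1/97) + √(-34)*(1/69) = 19/97 + (I*√34)*(1/69) = 19/97 + I*√34/69 ≈ 0.19588 + 0.084507*I)
A(U) = 1/(19/97 + U + I*√34/69) (A(U) = 1/(U + (19/97 + I*√34/69)) = 1/(19/97 + U + I*√34/69))
a(-192) - A(2*78) = (-192)² - 6693/(1311 + 6693*(2*78) + 97*I*√34) = 36864 - 6693/(1311 + 6693*156 + 97*I*√34) = 36864 - 6693/(1311 + 1044108 + 97*I*√34) = 36864 - 6693/(1045419 + 97*I*√34)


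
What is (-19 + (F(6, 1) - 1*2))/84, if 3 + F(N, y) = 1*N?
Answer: -3/14 ≈ -0.21429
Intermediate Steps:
F(N, y) = -3 + N (F(N, y) = -3 + 1*N = -3 + N)
(-19 + (F(6, 1) - 1*2))/84 = (-19 + ((-3 + 6) - 1*2))/84 = (-19 + (3 - 2))/84 = (-19 + 1)/84 = (1/84)*(-18) = -3/14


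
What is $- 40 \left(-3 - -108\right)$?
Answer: $-4200$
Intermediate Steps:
$- 40 \left(-3 - -108\right) = - 40 \left(-3 + 108\right) = \left(-40\right) 105 = -4200$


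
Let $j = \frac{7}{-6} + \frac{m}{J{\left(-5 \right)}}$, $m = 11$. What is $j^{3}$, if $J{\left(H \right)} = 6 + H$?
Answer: $\frac{205379}{216} \approx 950.83$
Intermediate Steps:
$j = \frac{59}{6}$ ($j = \frac{7}{-6} + \frac{11}{6 - 5} = 7 \left(- \frac{1}{6}\right) + \frac{11}{1} = - \frac{7}{6} + 11 \cdot 1 = - \frac{7}{6} + 11 = \frac{59}{6} \approx 9.8333$)
$j^{3} = \left(\frac{59}{6}\right)^{3} = \frac{205379}{216}$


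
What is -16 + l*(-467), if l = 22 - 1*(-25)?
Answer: -21965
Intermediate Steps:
l = 47 (l = 22 + 25 = 47)
-16 + l*(-467) = -16 + 47*(-467) = -16 - 21949 = -21965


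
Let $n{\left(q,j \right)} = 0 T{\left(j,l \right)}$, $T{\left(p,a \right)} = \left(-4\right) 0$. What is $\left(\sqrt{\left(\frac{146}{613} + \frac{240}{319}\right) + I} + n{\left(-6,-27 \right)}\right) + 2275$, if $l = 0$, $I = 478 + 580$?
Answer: $2275 + \frac{2 \sqrt{10123586495935}}{195547} \approx 2307.5$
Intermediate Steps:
$I = 1058$
$T{\left(p,a \right)} = 0$
$n{\left(q,j \right)} = 0$ ($n{\left(q,j \right)} = 0 \cdot 0 = 0$)
$\left(\sqrt{\left(\frac{146}{613} + \frac{240}{319}\right) + I} + n{\left(-6,-27 \right)}\right) + 2275 = \left(\sqrt{\left(\frac{146}{613} + \frac{240}{319}\right) + 1058} + 0\right) + 2275 = \left(\sqrt{\frac{193694}{195547} + 1058} + 0\right) + 2275 = \left(\sqrt{\frac{207082420}{195547}} + 0\right) + 2275 = \left(\frac{2 \sqrt{10123586495935}}{195547} + 0\right) + 2275 = \frac{2 \sqrt{10123586495935}}{195547} + 2275 = 2275 + \frac{2 \sqrt{10123586495935}}{195547}$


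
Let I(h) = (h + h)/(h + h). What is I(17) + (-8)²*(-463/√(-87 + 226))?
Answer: 1 - 29632*√139/139 ≈ -2512.4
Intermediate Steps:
I(h) = 1 (I(h) = (2*h)/((2*h)) = (2*h)*(1/(2*h)) = 1)
I(17) + (-8)²*(-463/√(-87 + 226)) = 1 + (-8)²*(-463/√(-87 + 226)) = 1 + 64*(-463*√139/139) = 1 - 29632*√139/139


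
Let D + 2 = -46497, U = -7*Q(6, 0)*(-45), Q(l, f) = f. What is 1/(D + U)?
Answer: -1/46499 ≈ -2.1506e-5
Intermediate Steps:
U = 0 (U = -7*0*(-45) = 0*(-45) = 0)
D = -46499 (D = -2 - 46497 = -46499)
1/(D + U) = 1/(-46499 + 0) = 1/(-46499) = -1/46499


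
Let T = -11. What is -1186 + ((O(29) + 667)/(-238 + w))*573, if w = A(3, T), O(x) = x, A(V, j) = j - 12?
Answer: -2714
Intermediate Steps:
A(V, j) = -12 + j
w = -23 (w = -12 - 11 = -23)
-1186 + ((O(29) + 667)/(-238 + w))*573 = -1186 + ((29 + 667)/(-238 - 23))*573 = -1186 + (696/(-261))*573 = -1186 + (696*(-1/261))*573 = -1186 - 8/3*573 = -1186 - 1528 = -2714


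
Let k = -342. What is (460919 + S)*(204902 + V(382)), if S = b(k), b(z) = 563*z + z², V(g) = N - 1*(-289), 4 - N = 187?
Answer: 78997167696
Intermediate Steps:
N = -183 (N = 4 - 1*187 = 4 - 187 = -183)
V(g) = 106 (V(g) = -183 - 1*(-289) = -183 + 289 = 106)
b(z) = z² + 563*z
S = -75582 (S = -342*(563 - 342) = -342*221 = -75582)
(460919 + S)*(204902 + V(382)) = (460919 - 75582)*(204902 + 106) = 385337*205008 = 78997167696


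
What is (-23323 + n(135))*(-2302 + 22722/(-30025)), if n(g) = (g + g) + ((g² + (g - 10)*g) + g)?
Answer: -842266793504/30025 ≈ -2.8052e+7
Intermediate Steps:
n(g) = g² + 3*g + g*(-10 + g) (n(g) = 2*g + ((g² + (-10 + g)*g) + g) = 2*g + ((g² + g*(-10 + g)) + g) = 2*g + (g + g² + g*(-10 + g)) = g² + 3*g + g*(-10 + g))
(-23323 + n(135))*(-2302 + 22722/(-30025)) = (-23323 + 135*(-7 + 2*135))*(-2302 + 22722/(-30025)) = (-23323 + 135*(-7 + 270))*(-2302 + 22722*(-1/30025)) = (-23323 + 135*263)*(-2302 - 22722/30025) = (-23323 + 35505)*(-69140272/30025) = 12182*(-69140272/30025) = -842266793504/30025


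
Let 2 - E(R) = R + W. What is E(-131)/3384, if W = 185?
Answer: -13/846 ≈ -0.015366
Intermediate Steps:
E(R) = -183 - R (E(R) = 2 - (R + 185) = 2 - (185 + R) = 2 + (-185 - R) = -183 - R)
E(-131)/3384 = (-183 - 1*(-131))/3384 = (-183 + 131)*(1/3384) = -52*1/3384 = -13/846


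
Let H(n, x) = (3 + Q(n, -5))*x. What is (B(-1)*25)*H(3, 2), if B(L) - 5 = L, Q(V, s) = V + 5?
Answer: 2200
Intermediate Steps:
Q(V, s) = 5 + V
B(L) = 5 + L
H(n, x) = x*(8 + n) (H(n, x) = (3 + (5 + n))*x = (8 + n)*x = x*(8 + n))
(B(-1)*25)*H(3, 2) = ((5 - 1)*25)*(2*(8 + 3)) = (4*25)*(2*11) = 100*22 = 2200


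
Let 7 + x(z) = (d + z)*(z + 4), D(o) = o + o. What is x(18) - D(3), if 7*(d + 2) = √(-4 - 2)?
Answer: 339 + 22*I*√6/7 ≈ 339.0 + 7.6984*I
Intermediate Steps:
d = -2 + I*√6/7 (d = -2 + √(-4 - 2)/7 = -2 + √(-6)/7 = -2 + (I*√6)/7 = -2 + I*√6/7 ≈ -2.0 + 0.34993*I)
D(o) = 2*o
x(z) = -7 + (4 + z)*(-2 + z + I*√6/7) (x(z) = -7 + ((-2 + I*√6/7) + z)*(z + 4) = -7 + (-2 + z + I*√6/7)*(4 + z) = -7 + (4 + z)*(-2 + z + I*√6/7))
x(18) - D(3) = (-15 + 18² + 2*18 + 4*I*√6/7 + (⅐)*I*18*√6) - 2*3 = (-15 + 324 + 36 + 4*I*√6/7 + 18*I*√6/7) - 1*6 = (345 + 22*I*√6/7) - 6 = 339 + 22*I*√6/7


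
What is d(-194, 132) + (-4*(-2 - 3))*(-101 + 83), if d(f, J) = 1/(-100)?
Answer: -36001/100 ≈ -360.01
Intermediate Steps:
d(f, J) = -1/100
d(-194, 132) + (-4*(-2 - 3))*(-101 + 83) = -1/100 + (-4*(-2 - 3))*(-101 + 83) = -1/100 - 4*(-5)*(-18) = -1/100 + 20*(-18) = -1/100 - 360 = -36001/100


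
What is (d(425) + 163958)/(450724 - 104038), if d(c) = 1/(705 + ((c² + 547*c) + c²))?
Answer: 32487184647/68693519660 ≈ 0.47293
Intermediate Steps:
d(c) = 1/(705 + 2*c² + 547*c) (d(c) = 1/(705 + (2*c² + 547*c)) = 1/(705 + 2*c² + 547*c))
(d(425) + 163958)/(450724 - 104038) = (1/(705 + 2*425² + 547*425) + 163958)/(450724 - 104038) = (1/(705 + 2*180625 + 232475) + 163958)/346686 = (1/(705 + 361250 + 232475) + 163958)*(1/346686) = (1/594430 + 163958)*(1/346686) = (97461553941/594430)*(1/346686) = 32487184647/68693519660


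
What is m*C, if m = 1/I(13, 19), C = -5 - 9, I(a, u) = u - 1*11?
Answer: -7/4 ≈ -1.7500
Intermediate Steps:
I(a, u) = -11 + u (I(a, u) = u - 11 = -11 + u)
C = -14
m = ⅛ (m = 1/(-11 + 19) = 1/8 = ⅛ ≈ 0.12500)
m*C = (⅛)*(-14) = -7/4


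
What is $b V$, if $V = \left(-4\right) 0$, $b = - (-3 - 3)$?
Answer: $0$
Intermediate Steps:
$b = 6$ ($b = \left(-1\right) \left(-6\right) = 6$)
$V = 0$
$b V = 6 \cdot 0 = 0$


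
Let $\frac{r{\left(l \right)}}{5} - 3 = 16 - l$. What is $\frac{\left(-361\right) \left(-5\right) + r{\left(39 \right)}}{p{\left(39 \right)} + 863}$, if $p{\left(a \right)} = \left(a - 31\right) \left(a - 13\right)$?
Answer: $\frac{1705}{1071} \approx 1.592$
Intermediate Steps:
$p{\left(a \right)} = \left(-31 + a\right) \left(-13 + a\right)$
$r{\left(l \right)} = 95 - 5 l$ ($r{\left(l \right)} = 15 + 5 \left(16 - l\right) = 15 - \left(-80 + 5 l\right) = 95 - 5 l$)
$\frac{\left(-361\right) \left(-5\right) + r{\left(39 \right)}}{p{\left(39 \right)} + 863} = \frac{\left(-361\right) \left(-5\right) + \left(95 - 195\right)}{\left(403 + 39^{2} - 1716\right) + 863} = \frac{1805 + \left(95 - 195\right)}{\left(403 + 1521 - 1716\right) + 863} = \frac{1805 - 100}{208 + 863} = \frac{1705}{1071}$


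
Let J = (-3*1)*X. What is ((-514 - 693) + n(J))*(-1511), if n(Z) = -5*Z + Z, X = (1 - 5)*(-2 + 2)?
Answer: 1823777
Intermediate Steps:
X = 0 (X = -4*0 = 0)
J = 0 (J = -3*1*0 = -3*0 = 0)
n(Z) = -4*Z
((-514 - 693) + n(J))*(-1511) = ((-514 - 693) - 4*0)*(-1511) = (-1207 + 0)*(-1511) = -1207*(-1511) = 1823777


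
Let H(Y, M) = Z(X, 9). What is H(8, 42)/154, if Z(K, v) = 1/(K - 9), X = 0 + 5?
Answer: -1/616 ≈ -0.0016234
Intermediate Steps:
X = 5
Z(K, v) = 1/(-9 + K)
H(Y, M) = -1/4 (H(Y, M) = 1/(-9 + 5) = 1/(-4) = -1/4)
H(8, 42)/154 = -1/4/154 = -1/4*1/154 = -1/616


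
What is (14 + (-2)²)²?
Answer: 324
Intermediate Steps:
(14 + (-2)²)² = (14 + 4)² = 18² = 324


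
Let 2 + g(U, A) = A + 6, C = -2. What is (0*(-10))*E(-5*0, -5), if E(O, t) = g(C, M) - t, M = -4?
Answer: 0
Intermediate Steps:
g(U, A) = 4 + A (g(U, A) = -2 + (A + 6) = -2 + (6 + A) = 4 + A)
E(O, t) = -t (E(O, t) = (4 - 4) - t = 0 - t = -t)
(0*(-10))*E(-5*0, -5) = (0*(-10))*(-1*(-5)) = 0*5 = 0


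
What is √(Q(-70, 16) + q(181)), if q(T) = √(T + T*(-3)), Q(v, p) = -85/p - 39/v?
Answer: √(-93205 + 19600*I*√362)/140 ≈ 2.7255 + 3.4905*I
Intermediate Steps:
q(T) = √2*√(-T) (q(T) = √(T - 3*T) = √(-2*T) = √2*√(-T))
√(Q(-70, 16) + q(181)) = √((-85/16 - 39/(-70)) + √2*√(-1*181)) = √((-85*1/16 - 39*(-1/70)) + √2*√(-181)) = √((-85/16 + 39/70) + √2*(I*√181)) = √(-2663/560 + I*√362)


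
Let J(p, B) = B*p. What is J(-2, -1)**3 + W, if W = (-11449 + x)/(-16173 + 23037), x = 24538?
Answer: 22667/2288 ≈ 9.9069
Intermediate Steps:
W = 4363/2288 (W = (-11449 + 24538)/(-16173 + 23037) = 13089/6864 = 13089*(1/6864) = 4363/2288 ≈ 1.9069)
J(-2, -1)**3 + W = (-1*(-2))**3 + 4363/2288 = 2**3 + 4363/2288 = 8 + 4363/2288 = 22667/2288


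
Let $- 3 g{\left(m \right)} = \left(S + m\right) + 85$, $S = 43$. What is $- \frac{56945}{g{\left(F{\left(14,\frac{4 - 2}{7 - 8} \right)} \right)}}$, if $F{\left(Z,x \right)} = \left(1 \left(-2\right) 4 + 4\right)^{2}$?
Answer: $\frac{56945}{48} \approx 1186.4$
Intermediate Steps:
$F{\left(Z,x \right)} = 16$ ($F{\left(Z,x \right)} = \left(\left(-2\right) 4 + 4\right)^{2} = \left(-8 + 4\right)^{2} = \left(-4\right)^{2} = 16$)
$g{\left(m \right)} = - \frac{128}{3} - \frac{m}{3}$ ($g{\left(m \right)} = - \frac{\left(43 + m\right) + 85}{3} = - \frac{128 + m}{3} = - \frac{128}{3} - \frac{m}{3}$)
$- \frac{56945}{g{\left(F{\left(14,\frac{4 - 2}{7 - 8} \right)} \right)}} = - \frac{56945}{- \frac{128}{3} - \frac{16}{3}} = - \frac{56945}{-48} = \left(-56945\right) \left(- \frac{1}{48}\right) = \frac{56945}{48}$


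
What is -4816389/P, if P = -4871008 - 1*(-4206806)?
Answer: 4816389/664202 ≈ 7.2514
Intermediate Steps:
P = -664202 (P = -4871008 + 4206806 = -664202)
-4816389/P = -4816389/(-664202) = -4816389*(-1/664202) = 4816389/664202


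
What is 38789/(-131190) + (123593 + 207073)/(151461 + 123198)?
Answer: 1558396409/1715834010 ≈ 0.90824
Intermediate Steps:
38789/(-131190) + (123593 + 207073)/(151461 + 123198) = 38789*(-1/131190) + 330666/274659 = -38789/131190 + 330666*(1/274659) = -38789/131190 + 15746/13079 = 1558396409/1715834010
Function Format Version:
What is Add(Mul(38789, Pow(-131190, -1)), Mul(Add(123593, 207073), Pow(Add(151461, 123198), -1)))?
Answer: Rational(1558396409, 1715834010) ≈ 0.90824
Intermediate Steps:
Add(Mul(38789, Pow(-131190, -1)), Mul(Add(123593, 207073), Pow(Add(151461, 123198), -1))) = Add(Mul(38789, Rational(-1, 131190)), Mul(330666, Pow(274659, -1))) = Add(Rational(-38789, 131190), Mul(330666, Rational(1, 274659))) = Add(Rational(-38789, 131190), Rational(15746, 13079)) = Rational(1558396409, 1715834010)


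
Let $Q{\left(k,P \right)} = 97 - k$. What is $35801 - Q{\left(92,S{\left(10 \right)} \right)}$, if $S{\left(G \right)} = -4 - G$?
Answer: $35796$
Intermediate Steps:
$35801 - Q{\left(92,S{\left(10 \right)} \right)} = 35801 - \left(97 - 92\right) = 35801 - 5 = 35796$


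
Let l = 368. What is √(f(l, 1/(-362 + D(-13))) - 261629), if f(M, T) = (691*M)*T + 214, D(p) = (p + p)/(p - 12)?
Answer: I*√20844789285/282 ≈ 511.98*I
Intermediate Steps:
D(p) = 2*p/(-12 + p) (D(p) = (2*p)/(-12 + p) = 2*p/(-12 + p))
f(M, T) = 214 + 691*M*T (f(M, T) = 691*M*T + 214 = 214 + 691*M*T)
√(f(l, 1/(-362 + D(-13))) - 261629) = √((214 + 691*368/(-362 + 2*(-13)/(-12 - 13))) - 261629) = √((214 + 691*368/(-362 + 2*(-13)/(-25))) - 261629) = √((214 + 691*368/(-362 + 2*(-13)*(-1/25))) - 261629) = √((214 + 691*368/(-362 + 26/25)) - 261629) = √((214 + 691*368/(-9024/25)) - 261629) = √((214 + 691*368*(-25/9024)) - 261629) = √((214 - 397325/564) - 261629) = √(-276629/564 - 261629) = √(-147835385/564) = I*√20844789285/282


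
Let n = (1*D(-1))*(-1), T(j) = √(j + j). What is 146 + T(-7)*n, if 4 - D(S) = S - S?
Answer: 146 - 4*I*√14 ≈ 146.0 - 14.967*I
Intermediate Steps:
T(j) = √2*√j (T(j) = √(2*j) = √2*√j)
D(S) = 4 (D(S) = 4 - (S - S) = 4 - 1*0 = 4 + 0 = 4)
n = -4 (n = (1*4)*(-1) = 4*(-1) = -4)
146 + T(-7)*n = 146 + (√2*√(-7))*(-4) = 146 + (√2*(I*√7))*(-4) = 146 + (I*√14)*(-4) = 146 - 4*I*√14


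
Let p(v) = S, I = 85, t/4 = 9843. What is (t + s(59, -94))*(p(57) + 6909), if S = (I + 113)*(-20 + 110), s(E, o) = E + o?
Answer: 972764673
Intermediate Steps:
t = 39372 (t = 4*9843 = 39372)
S = 17820 (S = (85 + 113)*(-20 + 110) = 198*90 = 17820)
p(v) = 17820
(t + s(59, -94))*(p(57) + 6909) = (39372 + (59 - 94))*(17820 + 6909) = (39372 - 35)*24729 = 39337*24729 = 972764673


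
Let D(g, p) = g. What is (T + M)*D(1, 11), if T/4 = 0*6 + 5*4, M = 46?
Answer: 126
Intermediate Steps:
T = 80 (T = 4*(0*6 + 5*4) = 4*(0 + 20) = 4*20 = 80)
(T + M)*D(1, 11) = (80 + 46)*1 = 126*1 = 126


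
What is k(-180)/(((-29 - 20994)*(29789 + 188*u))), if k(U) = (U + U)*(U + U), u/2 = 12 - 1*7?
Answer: -129600/665777387 ≈ -0.00019466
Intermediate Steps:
u = 10 (u = 2*(12 - 1*7) = 2*(12 - 7) = 2*5 = 10)
k(U) = 4*U² (k(U) = (2*U)*(2*U) = 4*U²)
k(-180)/(((-29 - 20994)*(29789 + 188*u))) = (4*(-180)²)/(((-29 - 20994)*(29789 + 188*10))) = (4*32400)/((-21023*(29789 + 1880))) = 129600/((-21023*31669)) = 129600/(-665777387) = 129600*(-1/665777387) = -129600/665777387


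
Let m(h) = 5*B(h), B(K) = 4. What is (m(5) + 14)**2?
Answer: 1156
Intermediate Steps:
m(h) = 20 (m(h) = 5*4 = 20)
(m(5) + 14)**2 = (20 + 14)**2 = 34**2 = 1156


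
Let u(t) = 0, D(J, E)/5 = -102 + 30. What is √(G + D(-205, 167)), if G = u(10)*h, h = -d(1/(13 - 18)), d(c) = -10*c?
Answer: 6*I*√10 ≈ 18.974*I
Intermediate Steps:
D(J, E) = -360 (D(J, E) = 5*(-102 + 30) = 5*(-72) = -360)
h = -2 (h = -(-10)/(13 - 18) = -(-10)/(-5) = -(-10)*(-1)/5 = -1*2 = -2)
G = 0 (G = 0*(-2) = 0)
√(G + D(-205, 167)) = √(0 - 360) = √(-360) = 6*I*√10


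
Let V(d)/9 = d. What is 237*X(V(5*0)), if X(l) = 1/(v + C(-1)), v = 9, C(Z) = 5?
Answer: 237/14 ≈ 16.929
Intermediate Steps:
V(d) = 9*d
X(l) = 1/14 (X(l) = 1/(9 + 5) = 1/14)
237*X(V(5*0)) = 237*(1/14) = 237/14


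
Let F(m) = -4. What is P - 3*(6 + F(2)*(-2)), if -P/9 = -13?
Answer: 75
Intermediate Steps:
P = 117 (P = -9*(-13) = 117)
P - 3*(6 + F(2)*(-2)) = 117 - 3*(6 - 4*(-2)) = 117 - 3*(6 + 8) = 117 - 3*14 = 117 - 42 = 75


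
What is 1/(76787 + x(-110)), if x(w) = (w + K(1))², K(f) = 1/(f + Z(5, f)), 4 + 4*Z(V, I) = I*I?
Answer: 1/88023 ≈ 1.1361e-5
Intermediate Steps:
Z(V, I) = -1 + I²/4 (Z(V, I) = -1 + (I*I)/4 = -1 + I²/4)
K(f) = 1/(-1 + f + f²/4) (K(f) = 1/(f + (-1 + f²/4)) = 1/(-1 + f + f²/4))
x(w) = (4 + w)² (x(w) = (w + 4/(-4 + 1² + 4*1))² = (w + 4/(-4 + 1 + 4))² = (w + 4/1)² = (w + 4*1)² = (w + 4)² = (4 + w)²)
1/(76787 + x(-110)) = 1/(76787 + (4 - 110)²) = 1/(76787 + (-106)²) = 1/(76787 + 11236) = 1/88023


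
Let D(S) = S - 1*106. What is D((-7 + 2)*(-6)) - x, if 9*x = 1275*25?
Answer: -10853/3 ≈ -3617.7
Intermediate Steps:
x = 10625/3 (x = (1275*25)/9 = (⅑)*31875 = 10625/3 ≈ 3541.7)
D(S) = -106 + S (D(S) = S - 106 = -106 + S)
D((-7 + 2)*(-6)) - x = (-106 + (-7 + 2)*(-6)) - 1*10625/3 = (-106 - 5*(-6)) - 10625/3 = (-106 + 30) - 10625/3 = -76 - 10625/3 = -10853/3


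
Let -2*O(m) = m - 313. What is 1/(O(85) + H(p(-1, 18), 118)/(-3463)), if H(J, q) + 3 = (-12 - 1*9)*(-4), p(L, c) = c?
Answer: 3463/394701 ≈ 0.0087737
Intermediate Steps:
H(J, q) = 81 (H(J, q) = -3 + (-12 - 1*9)*(-4) = -3 + (-12 - 9)*(-4) = -3 - 21*(-4) = -3 + 84 = 81)
O(m) = 313/2 - m/2 (O(m) = -(m - 313)/2 = -(-313 + m)/2 = 313/2 - m/2)
1/(O(85) + H(p(-1, 18), 118)/(-3463)) = 1/((313/2 - ½*85) + 81/(-3463)) = 1/((313/2 - 85/2) + 81*(-1/3463)) = 1/(114 - 81/3463) = 1/(394701/3463) = 3463/394701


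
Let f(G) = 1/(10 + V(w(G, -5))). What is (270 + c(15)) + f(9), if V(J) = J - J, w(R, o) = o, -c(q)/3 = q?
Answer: 2251/10 ≈ 225.10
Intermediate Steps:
c(q) = -3*q
V(J) = 0
f(G) = ⅒ (f(G) = 1/(10 + 0) = 1/10 = ⅒)
(270 + c(15)) + f(9) = (270 - 3*15) + ⅒ = (270 - 45) + ⅒ = 225 + ⅒ = 2251/10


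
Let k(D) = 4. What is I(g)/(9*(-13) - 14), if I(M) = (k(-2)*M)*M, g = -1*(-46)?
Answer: -8464/131 ≈ -64.611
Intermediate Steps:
g = 46
I(M) = 4*M² (I(M) = (4*M)*M = 4*M²)
I(g)/(9*(-13) - 14) = (4*46²)/(9*(-13) - 14) = (4*2116)/(-117 - 14) = 8464/(-131) = 8464*(-1/131) = -8464/131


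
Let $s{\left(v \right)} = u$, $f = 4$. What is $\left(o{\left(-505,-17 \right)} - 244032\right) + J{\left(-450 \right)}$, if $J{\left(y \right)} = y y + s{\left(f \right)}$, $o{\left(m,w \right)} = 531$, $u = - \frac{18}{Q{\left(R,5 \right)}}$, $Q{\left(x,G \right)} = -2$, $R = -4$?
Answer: $-40992$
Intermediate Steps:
$u = 9$ ($u = - \frac{18}{-2} = \left(-18\right) \left(- \frac{1}{2}\right) = 9$)
$s{\left(v \right)} = 9$
$J{\left(y \right)} = 9 + y^{2}$ ($J{\left(y \right)} = y y + 9 = y^{2} + 9 = 9 + y^{2}$)
$\left(o{\left(-505,-17 \right)} - 244032\right) + J{\left(-450 \right)} = \left(531 - 244032\right) + \left(9 + \left(-450\right)^{2}\right) = -243501 + \left(9 + 202500\right) = -243501 + 202509 = -40992$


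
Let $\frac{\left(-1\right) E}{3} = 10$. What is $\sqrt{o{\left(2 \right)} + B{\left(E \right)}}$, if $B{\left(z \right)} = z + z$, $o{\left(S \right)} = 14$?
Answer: $i \sqrt{46} \approx 6.7823 i$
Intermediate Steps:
$E = -30$ ($E = \left(-3\right) 10 = -30$)
$B{\left(z \right)} = 2 z$
$\sqrt{o{\left(2 \right)} + B{\left(E \right)}} = \sqrt{14 + 2 \left(-30\right)} = \sqrt{14 - 60} = \sqrt{-46} = i \sqrt{46}$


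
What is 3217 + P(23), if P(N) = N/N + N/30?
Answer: 96563/30 ≈ 3218.8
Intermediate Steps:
P(N) = 1 + N/30 (P(N) = 1 + N*(1/30) = 1 + N/30)
3217 + P(23) = 3217 + (1 + (1/30)*23) = 3217 + (1 + 23/30) = 3217 + 53/30 = 96563/30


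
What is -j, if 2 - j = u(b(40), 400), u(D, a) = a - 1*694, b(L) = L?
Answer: -296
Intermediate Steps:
u(D, a) = -694 + a (u(D, a) = a - 694 = -694 + a)
j = 296 (j = 2 - (-694 + 400) = 2 - 1*(-294) = 2 + 294 = 296)
-j = -1*296 = -296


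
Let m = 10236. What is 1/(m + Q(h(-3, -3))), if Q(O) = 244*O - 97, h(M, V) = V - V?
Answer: 1/10139 ≈ 9.8629e-5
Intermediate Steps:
h(M, V) = 0
Q(O) = -97 + 244*O
1/(m + Q(h(-3, -3))) = 1/(10236 + (-97 + 244*0)) = 1/(10236 + (-97 + 0)) = 1/(10236 - 97) = 1/10139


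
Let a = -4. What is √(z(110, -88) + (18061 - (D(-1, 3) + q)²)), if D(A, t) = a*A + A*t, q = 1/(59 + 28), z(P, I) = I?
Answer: √136029893/87 ≈ 134.06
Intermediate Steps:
q = 1/87 ≈ 0.011494
D(A, t) = -4*A + A*t
√(z(110, -88) + (18061 - (D(-1, 3) + q)²)) = √(-88 + (18061 - (-(-4 + 3) + 1/87)²)) = √(-88 + (18061 - (-1*(-1) + 1/87)²)) = √(-88 + (18061 - (1 + 1/87)²)) = √(-88 + (18061 - (88/87)²)) = √(-88 + (18061 - 1*7744/7569)) = √(-88 + (18061 - 7744/7569)) = √(-88 + 136695965/7569) = √(136029893/7569) = √136029893/87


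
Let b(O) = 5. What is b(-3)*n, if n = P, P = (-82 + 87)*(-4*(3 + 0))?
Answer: -300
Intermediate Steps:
P = -60 (P = 5*(-4*3) = 5*(-12) = -60)
n = -60
b(-3)*n = 5*(-60) = -300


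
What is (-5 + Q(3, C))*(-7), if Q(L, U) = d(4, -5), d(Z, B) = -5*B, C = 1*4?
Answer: -140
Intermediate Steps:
C = 4
Q(L, U) = 25 (Q(L, U) = -5*(-5) = 25)
(-5 + Q(3, C))*(-7) = (-5 + 25)*(-7) = 20*(-7) = -140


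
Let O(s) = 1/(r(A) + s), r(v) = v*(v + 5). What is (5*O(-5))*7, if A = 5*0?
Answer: -7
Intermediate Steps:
A = 0
r(v) = v*(5 + v)
O(s) = 1/s (O(s) = 1/(0*(5 + 0) + s) = 1/(0*5 + s) = 1/(0 + s) = 1/s)
(5*O(-5))*7 = (5/(-5))*7 = (5*(-⅕))*7 = -1*7 = -7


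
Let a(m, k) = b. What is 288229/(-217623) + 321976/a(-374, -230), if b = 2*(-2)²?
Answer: 203683364/5061 ≈ 40246.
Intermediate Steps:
b = 8 (b = 2*4 = 8)
a(m, k) = 8
288229/(-217623) + 321976/a(-374, -230) = 288229/(-217623) + 321976/8 = 288229*(-1/217623) + 321976*(⅛) = -6703/5061 + 40247 = 203683364/5061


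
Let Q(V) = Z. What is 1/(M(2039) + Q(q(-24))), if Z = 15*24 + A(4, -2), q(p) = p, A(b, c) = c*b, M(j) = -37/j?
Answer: 2039/717691 ≈ 0.0028411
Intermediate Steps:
A(b, c) = b*c
Z = 352 (Z = 15*24 + 4*(-2) = 360 - 8 = 352)
Q(V) = 352
1/(M(2039) + Q(q(-24))) = 1/(-37/2039 + 352) = 1/(717691/2039) = 2039/717691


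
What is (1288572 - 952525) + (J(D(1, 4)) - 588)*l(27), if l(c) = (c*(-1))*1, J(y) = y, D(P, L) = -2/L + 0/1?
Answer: 703873/2 ≈ 3.5194e+5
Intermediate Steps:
D(P, L) = -2/L (D(P, L) = -2/L + 0*1 = -2/L + 0 = -2/L)
l(c) = -c (l(c) = -c*1 = -c)
(1288572 - 952525) + (J(D(1, 4)) - 588)*l(27) = (1288572 - 952525) + (-2/4 - 588)*(-1*27) = 336047 + (-2*¼ - 588)*(-27) = 336047 + (-½ - 588)*(-27) = 336047 - 1177/2*(-27) = 336047 + 31779/2 = 703873/2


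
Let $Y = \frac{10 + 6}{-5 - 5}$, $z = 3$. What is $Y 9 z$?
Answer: $- \frac{216}{5} \approx -43.2$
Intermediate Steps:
$Y = - \frac{8}{5}$ ($Y = \frac{16}{-10} = 16 \left(- \frac{1}{10}\right) = - \frac{8}{5} \approx -1.6$)
$Y 9 z = \left(- \frac{8}{5}\right) 9 \cdot 3 = \left(- \frac{72}{5}\right) 3 = - \frac{216}{5}$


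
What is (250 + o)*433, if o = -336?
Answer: -37238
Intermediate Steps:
(250 + o)*433 = (250 - 336)*433 = -86*433 = -37238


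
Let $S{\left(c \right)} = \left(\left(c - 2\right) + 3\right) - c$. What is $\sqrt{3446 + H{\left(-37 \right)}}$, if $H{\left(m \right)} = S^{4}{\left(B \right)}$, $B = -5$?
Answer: $3 \sqrt{383} \approx 58.711$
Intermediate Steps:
$S{\left(c \right)} = 1$ ($S{\left(c \right)} = \left(\left(-2 + c\right) + 3\right) - c = \left(1 + c\right) - c = 1$)
$H{\left(m \right)} = 1$ ($H{\left(m \right)} = 1^{4} = 1$)
$\sqrt{3446 + H{\left(-37 \right)}} = \sqrt{3446 + 1} = \sqrt{3447} = 3 \sqrt{383}$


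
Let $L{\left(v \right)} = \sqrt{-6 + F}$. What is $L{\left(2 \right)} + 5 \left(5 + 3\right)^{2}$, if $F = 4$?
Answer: $320 + i \sqrt{2} \approx 320.0 + 1.4142 i$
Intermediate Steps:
$L{\left(v \right)} = i \sqrt{2}$ ($L{\left(v \right)} = \sqrt{-6 + 4} = \sqrt{-2} = i \sqrt{2}$)
$L{\left(2 \right)} + 5 \left(5 + 3\right)^{2} = i \sqrt{2} + 5 \left(5 + 3\right)^{2} = i \sqrt{2} + 5 \cdot 8^{2} = i \sqrt{2} + 5 \cdot 64 = i \sqrt{2} + 320 = 320 + i \sqrt{2}$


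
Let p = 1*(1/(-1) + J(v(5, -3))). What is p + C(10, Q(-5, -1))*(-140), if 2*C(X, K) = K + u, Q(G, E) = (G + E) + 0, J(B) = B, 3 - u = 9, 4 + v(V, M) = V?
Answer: 840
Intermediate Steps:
v(V, M) = -4 + V
u = -6 (u = 3 - 1*9 = 3 - 9 = -6)
Q(G, E) = E + G (Q(G, E) = (E + G) + 0 = E + G)
C(X, K) = -3 + K/2 (C(X, K) = (K - 6)/2 = (-6 + K)/2 = -3 + K/2)
p = 0 (p = 1*(1/(-1) + (-4 + 5)) = 1*(-1 + 1) = 1*0 = 0)
p + C(10, Q(-5, -1))*(-140) = 0 + (-3 + (-1 - 5)/2)*(-140) = 0 + (-3 + (1/2)*(-6))*(-140) = 0 + (-3 - 3)*(-140) = 0 - 6*(-140) = 0 + 840 = 840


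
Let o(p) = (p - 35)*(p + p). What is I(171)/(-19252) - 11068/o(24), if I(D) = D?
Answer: 3327982/158829 ≈ 20.953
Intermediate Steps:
o(p) = 2*p*(-35 + p) (o(p) = (-35 + p)*(2*p) = 2*p*(-35 + p))
I(171)/(-19252) - 11068/o(24) = 171/(-19252) - 11068*1/(48*(-35 + 24)) = 171*(-1/19252) - 11068/(2*24*(-11)) = -171/19252 - 11068/(-528) = -171/19252 - 11068*(-1/528) = -171/19252 + 2767/132 = 3327982/158829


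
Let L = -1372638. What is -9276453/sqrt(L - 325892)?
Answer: 9276453*I*sqrt(1698530)/1698530 ≈ 7117.8*I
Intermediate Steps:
-9276453/sqrt(L - 325892) = -9276453/sqrt(-1372638 - 325892) = -9276453*(-I*sqrt(1698530)/1698530) = -(-9276453)*I*sqrt(1698530)/1698530 = 9276453*I*sqrt(1698530)/1698530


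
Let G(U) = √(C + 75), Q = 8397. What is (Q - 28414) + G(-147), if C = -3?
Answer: -20017 + 6*√2 ≈ -20009.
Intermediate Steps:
G(U) = 6*√2 (G(U) = √(-3 + 75) = √72 = 6*√2)
(Q - 28414) + G(-147) = (8397 - 28414) + 6*√2 = -20017 + 6*√2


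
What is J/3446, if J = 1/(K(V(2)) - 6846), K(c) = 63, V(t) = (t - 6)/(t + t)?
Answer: -1/23374218 ≈ -4.2782e-8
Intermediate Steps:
V(t) = (-6 + t)/(2*t) (V(t) = (-6 + t)/((2*t)) = (-6 + t)*(1/(2*t)) = (-6 + t)/(2*t))
J = -1/6783 (J = 1/(63 - 6846) = 1/(-6783) = -1/6783 ≈ -0.00014743)
J/3446 = -1/6783/3446 = -1/6783*1/3446 = -1/23374218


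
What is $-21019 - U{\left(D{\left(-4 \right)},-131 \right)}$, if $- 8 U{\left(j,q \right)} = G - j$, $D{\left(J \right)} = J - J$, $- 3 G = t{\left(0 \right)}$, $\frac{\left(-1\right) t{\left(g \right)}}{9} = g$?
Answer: $-21019$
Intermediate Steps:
$t{\left(g \right)} = - 9 g$
$G = 0$ ($G = - \frac{\left(-9\right) 0}{3} = \left(- \frac{1}{3}\right) 0 = 0$)
$D{\left(J \right)} = 0$
$U{\left(j,q \right)} = \frac{j}{8}$ ($U{\left(j,q \right)} = - \frac{0 - j}{8} = - \frac{\left(-1\right) j}{8} = \frac{j}{8}$)
$-21019 - U{\left(D{\left(-4 \right)},-131 \right)} = -21019 - \frac{1}{8} \cdot 0 = -21019 - 0 = -21019 + 0 = -21019$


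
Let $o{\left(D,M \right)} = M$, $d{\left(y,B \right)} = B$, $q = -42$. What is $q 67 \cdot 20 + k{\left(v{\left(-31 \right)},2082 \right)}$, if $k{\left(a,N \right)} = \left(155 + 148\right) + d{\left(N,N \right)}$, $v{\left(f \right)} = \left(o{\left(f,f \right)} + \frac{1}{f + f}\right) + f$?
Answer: $-53895$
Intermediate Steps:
$v{\left(f \right)} = \frac{1}{2 f} + 2 f$ ($v{\left(f \right)} = \left(f + \frac{1}{f + f}\right) + f = \left(f + \frac{1}{2 f}\right) + f = \frac{1}{2 f} + 2 f$)
$k{\left(a,N \right)} = 303 + N$ ($k{\left(a,N \right)} = \left(155 + 148\right) + N = 303 + N$)
$q 67 \cdot 20 + k{\left(v{\left(-31 \right)},2082 \right)} = \left(-42\right) 67 \cdot 20 + \left(303 + 2082\right) = \left(-2814\right) 20 + 2385 = -56280 + 2385 = -53895$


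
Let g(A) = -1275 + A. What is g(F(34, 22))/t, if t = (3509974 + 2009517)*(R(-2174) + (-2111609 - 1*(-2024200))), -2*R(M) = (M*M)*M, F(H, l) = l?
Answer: -1253/28355692884887073 ≈ -4.4189e-14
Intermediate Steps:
R(M) = -M³/2 (R(M) = -M*M*M/2 = -M²*M/2 = -M³/2)
t = 28355692884887073 (t = (3509974 + 2009517)*(-½*(-2174)³ + (-2111609 - 1*(-2024200))) = 5519491*(-½*(-10274924024) + (-2111609 + 2024200)) = 5519491*(5137462012 - 87409) = 5519491*5137374603 = 28355692884887073)
g(F(34, 22))/t = (-1275 + 22)/28355692884887073 = -1253*1/28355692884887073 = -1253/28355692884887073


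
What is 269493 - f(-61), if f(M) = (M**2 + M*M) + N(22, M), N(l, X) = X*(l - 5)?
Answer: 263088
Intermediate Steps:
N(l, X) = X*(-5 + l)
f(M) = 2*M**2 + 17*M (f(M) = (M**2 + M*M) + M*(-5 + 22) = (M**2 + M**2) + M*17 = 2*M**2 + 17*M)
269493 - f(-61) = 269493 - (-61)*(17 + 2*(-61)) = 269493 - (-61)*(17 - 122) = 269493 - (-61)*(-105) = 269493 - 1*6405 = 269493 - 6405 = 263088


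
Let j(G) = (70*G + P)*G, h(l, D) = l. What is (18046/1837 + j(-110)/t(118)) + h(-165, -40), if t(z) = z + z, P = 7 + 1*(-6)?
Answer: 744231503/216766 ≈ 3433.3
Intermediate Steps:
P = 1 (P = 7 - 6 = 1)
t(z) = 2*z
j(G) = G*(1 + 70*G) (j(G) = (70*G + 1)*G = (1 + 70*G)*G = G*(1 + 70*G))
(18046/1837 + j(-110)/t(118)) + h(-165, -40) = (18046/1837 + (-110*(1 + 70*(-110)))/((2*118))) - 165 = (18046*(1/1837) - 110*(1 - 7700)/236) - 165 = (18046/1837 - 110*(-7699)*(1/236)) - 165 = (18046/1837 + 846890*(1/236)) - 165 = (18046/1837 + 423445/118) - 165 = 779997893/216766 - 165 = 744231503/216766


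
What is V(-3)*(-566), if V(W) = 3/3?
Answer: -566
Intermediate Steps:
V(W) = 1 (V(W) = 3*(⅓) = 1)
V(-3)*(-566) = 1*(-566) = -566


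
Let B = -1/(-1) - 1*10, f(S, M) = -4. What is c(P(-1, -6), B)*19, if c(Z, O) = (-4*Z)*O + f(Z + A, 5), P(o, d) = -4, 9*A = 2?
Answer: -2812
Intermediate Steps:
A = 2/9 (A = (⅑)*2 = 2/9 ≈ 0.22222)
B = -9 (B = -1*(-1) - 10 = 1 - 10 = -9)
c(Z, O) = -4 - 4*O*Z (c(Z, O) = (-4*Z)*O - 4 = -4*O*Z - 4 = -4 - 4*O*Z)
c(P(-1, -6), B)*19 = (-4 - 4*(-9)*(-4))*19 = (-4 - 144)*19 = -148*19 = -2812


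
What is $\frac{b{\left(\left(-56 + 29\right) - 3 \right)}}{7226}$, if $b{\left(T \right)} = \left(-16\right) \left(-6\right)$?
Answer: $\frac{48}{3613} \approx 0.013285$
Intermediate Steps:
$b{\left(T \right)} = 96$
$\frac{b{\left(\left(-56 + 29\right) - 3 \right)}}{7226} = \frac{96}{7226} = 96 \cdot \frac{1}{7226} = \frac{48}{3613}$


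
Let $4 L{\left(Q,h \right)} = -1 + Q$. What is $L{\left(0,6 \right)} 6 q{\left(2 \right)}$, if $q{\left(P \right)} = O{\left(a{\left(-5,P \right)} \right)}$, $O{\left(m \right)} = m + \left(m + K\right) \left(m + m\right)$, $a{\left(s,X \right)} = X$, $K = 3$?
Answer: $-33$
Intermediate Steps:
$L{\left(Q,h \right)} = - \frac{1}{4} + \frac{Q}{4}$ ($L{\left(Q,h \right)} = \frac{-1 + Q}{4} = - \frac{1}{4} + \frac{Q}{4}$)
$O{\left(m \right)} = m + 2 m \left(3 + m\right)$ ($O{\left(m \right)} = m + \left(m + 3\right) \left(m + m\right) = m + \left(3 + m\right) 2 m = m + 2 m \left(3 + m\right)$)
$q{\left(P \right)} = P \left(7 + 2 P\right)$
$L{\left(0,6 \right)} 6 q{\left(2 \right)} = \left(- \frac{1}{4} + \frac{1}{4} \cdot 0\right) 6 \cdot 2 \left(7 + 2 \cdot 2\right) = \left(- \frac{1}{4} + 0\right) 6 \cdot 2 \left(7 + 4\right) = \left(- \frac{1}{4}\right) 6 \cdot 2 \cdot 11 = \left(- \frac{3}{2}\right) 22 = -33$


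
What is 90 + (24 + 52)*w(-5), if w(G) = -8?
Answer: -518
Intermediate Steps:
90 + (24 + 52)*w(-5) = 90 + (24 + 52)*(-8) = 90 + 76*(-8) = 90 - 608 = -518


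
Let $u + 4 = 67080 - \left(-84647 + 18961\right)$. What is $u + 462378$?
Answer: $595140$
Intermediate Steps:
$u = 132762$ ($u = -4 + \left(67080 - \left(-84647 + 18961\right)\right) = -4 + \left(67080 - -65686\right) = -4 + \left(67080 + 65686\right) = -4 + 132766 = 132762$)
$u + 462378 = 132762 + 462378 = 595140$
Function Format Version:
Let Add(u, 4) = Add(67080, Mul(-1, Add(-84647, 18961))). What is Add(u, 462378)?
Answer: 595140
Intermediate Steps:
u = 132762 (u = Add(-4, Add(67080, Mul(-1, Add(-84647, 18961)))) = Add(-4, Add(67080, Mul(-1, -65686))) = Add(-4, Add(67080, 65686)) = Add(-4, 132766) = 132762)
Add(u, 462378) = Add(132762, 462378) = 595140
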